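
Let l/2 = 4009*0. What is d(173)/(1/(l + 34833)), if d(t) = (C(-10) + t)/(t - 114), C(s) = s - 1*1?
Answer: 5642946/59 ≈ 95643.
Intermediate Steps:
l = 0 (l = 2*(4009*0) = 2*0 = 0)
C(s) = -1 + s (C(s) = s - 1 = -1 + s)
d(t) = (-11 + t)/(-114 + t) (d(t) = ((-1 - 10) + t)/(t - 114) = (-11 + t)/(-114 + t))
d(173)/(1/(l + 34833)) = ((-11 + 173)/(-114 + 173))/(1/(0 + 34833)) = (162/59)/(1/34833) = ((1/59)*162)/(1/34833) = (162/59)*34833 = 5642946/59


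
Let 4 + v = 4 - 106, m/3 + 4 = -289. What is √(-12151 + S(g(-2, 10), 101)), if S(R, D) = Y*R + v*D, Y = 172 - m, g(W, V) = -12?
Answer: 3*I*√3941 ≈ 188.33*I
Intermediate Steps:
m = -879 (m = -12 + 3*(-289) = -12 - 867 = -879)
Y = 1051 (Y = 172 - 1*(-879) = 172 + 879 = 1051)
v = -106 (v = -4 + (4 - 106) = -4 - 102 = -106)
S(R, D) = -106*D + 1051*R (S(R, D) = 1051*R - 106*D = -106*D + 1051*R)
√(-12151 + S(g(-2, 10), 101)) = √(-12151 + (-106*101 + 1051*(-12))) = √(-12151 + (-10706 - 12612)) = √(-12151 - 23318) = √(-35469) = 3*I*√3941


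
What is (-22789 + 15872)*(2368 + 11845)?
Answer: -98311321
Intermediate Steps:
(-22789 + 15872)*(2368 + 11845) = -6917*14213 = -98311321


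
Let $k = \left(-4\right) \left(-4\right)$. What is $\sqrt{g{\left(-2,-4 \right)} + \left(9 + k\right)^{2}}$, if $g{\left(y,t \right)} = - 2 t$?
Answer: $\sqrt{633} \approx 25.159$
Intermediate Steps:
$k = 16$
$\sqrt{g{\left(-2,-4 \right)} + \left(9 + k\right)^{2}} = \sqrt{\left(-2\right) \left(-4\right) + \left(9 + 16\right)^{2}} = \sqrt{8 + 25^{2}} = \sqrt{8 + 625} = \sqrt{633}$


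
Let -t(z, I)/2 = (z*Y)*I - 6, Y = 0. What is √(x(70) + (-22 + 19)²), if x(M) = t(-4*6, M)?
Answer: √21 ≈ 4.5826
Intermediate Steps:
t(z, I) = 12 (t(z, I) = -2*((z*0)*I - 6) = -2*(0*I - 6) = -2*(0 - 6) = -2*(-6) = 12)
x(M) = 12
√(x(70) + (-22 + 19)²) = √(12 + (-22 + 19)²) = √(12 + (-3)²) = √(12 + 9) = √21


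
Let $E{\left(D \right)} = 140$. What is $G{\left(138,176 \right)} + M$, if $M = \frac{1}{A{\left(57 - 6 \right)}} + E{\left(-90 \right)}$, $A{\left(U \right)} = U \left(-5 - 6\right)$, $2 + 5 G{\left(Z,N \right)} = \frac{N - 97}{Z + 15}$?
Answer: $\frac{1175588}{8415} \approx 139.7$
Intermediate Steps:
$G{\left(Z,N \right)} = - \frac{2}{5} + \frac{-97 + N}{5 \left(15 + Z\right)}$ ($G{\left(Z,N \right)} = - \frac{2}{5} + \frac{\left(N - 97\right) \frac{1}{Z + 15}}{5} = - \frac{2}{5} + \frac{\left(-97 + N\right) \frac{1}{15 + Z}}{5} = - \frac{2}{5} + \frac{\frac{1}{15 + Z} \left(-97 + N\right)}{5} = - \frac{2}{5} + \frac{-97 + N}{5 \left(15 + Z\right)}$)
$A{\left(U \right)} = - 11 U$ ($A{\left(U \right)} = U \left(-11\right) = - 11 U$)
$M = \frac{78539}{561}$ ($M = \frac{1}{\left(-11\right) \left(57 - 6\right)} + 140 = \frac{1}{\left(-11\right) 51} + 140 = \frac{1}{-561} + 140 = - \frac{1}{561} + 140 = \frac{78539}{561} \approx 140.0$)
$G{\left(138,176 \right)} + M = \frac{-127 + 176 - 276}{5 \left(15 + 138\right)} + \frac{78539}{561} = \frac{-127 + 176 - 276}{5 \cdot 153} + \frac{78539}{561} = \frac{1}{5} \cdot \frac{1}{153} \left(-227\right) + \frac{78539}{561} = - \frac{227}{765} + \frac{78539}{561} = \frac{1175588}{8415}$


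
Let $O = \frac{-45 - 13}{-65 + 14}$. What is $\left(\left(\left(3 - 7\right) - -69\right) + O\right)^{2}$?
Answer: $\frac{11377129}{2601} \approx 4374.1$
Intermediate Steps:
$O = \frac{58}{51}$ ($O = - \frac{58}{-51} = \left(-58\right) \left(- \frac{1}{51}\right) = \frac{58}{51} \approx 1.1373$)
$\left(\left(\left(3 - 7\right) - -69\right) + O\right)^{2} = \left(\left(\left(3 - 7\right) - -69\right) + \frac{58}{51}\right)^{2} = \left(\left(-4 + 69\right) + \frac{58}{51}\right)^{2} = \left(65 + \frac{58}{51}\right)^{2} = \left(\frac{3373}{51}\right)^{2} = \frac{11377129}{2601}$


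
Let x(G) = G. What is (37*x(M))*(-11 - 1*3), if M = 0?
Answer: 0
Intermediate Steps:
(37*x(M))*(-11 - 1*3) = (37*0)*(-11 - 1*3) = 0*(-11 - 3) = 0*(-14) = 0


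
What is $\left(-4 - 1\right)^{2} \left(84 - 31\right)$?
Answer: $1325$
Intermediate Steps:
$\left(-4 - 1\right)^{2} \left(84 - 31\right) = \left(-5\right)^{2} \cdot 53 = 25 \cdot 53 = 1325$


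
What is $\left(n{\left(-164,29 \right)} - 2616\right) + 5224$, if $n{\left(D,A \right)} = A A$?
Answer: $3449$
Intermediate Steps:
$n{\left(D,A \right)} = A^{2}$
$\left(n{\left(-164,29 \right)} - 2616\right) + 5224 = \left(29^{2} - 2616\right) + 5224 = \left(841 - 2616\right) + 5224 = -1775 + 5224 = 3449$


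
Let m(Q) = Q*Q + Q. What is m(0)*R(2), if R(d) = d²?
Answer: 0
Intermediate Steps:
m(Q) = Q + Q² (m(Q) = Q² + Q = Q + Q²)
m(0)*R(2) = (0*(1 + 0))*2² = (0*1)*4 = 0*4 = 0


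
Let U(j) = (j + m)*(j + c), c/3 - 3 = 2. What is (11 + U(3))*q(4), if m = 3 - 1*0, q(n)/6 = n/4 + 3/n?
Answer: 2499/2 ≈ 1249.5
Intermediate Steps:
c = 15 (c = 9 + 3*2 = 9 + 6 = 15)
q(n) = 18/n + 3*n/2 (q(n) = 6*(n/4 + 3/n) = 6*(3/n + n/4) = 18/n + 3*n/2)
m = 3 (m = 3 + 0 = 3)
U(j) = (3 + j)*(15 + j) (U(j) = (j + 3)*(j + 15) = (3 + j)*(15 + j))
(11 + U(3))*q(4) = (11 + (45 + 3² + 18*3))*(18/4 + (3/2)*4) = (11 + (45 + 9 + 54))*(18*(¼) + 6) = (11 + 108)*(9/2 + 6) = 119*(21/2) = 2499/2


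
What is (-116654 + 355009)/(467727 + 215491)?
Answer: 238355/683218 ≈ 0.34887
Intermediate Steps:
(-116654 + 355009)/(467727 + 215491) = 238355/683218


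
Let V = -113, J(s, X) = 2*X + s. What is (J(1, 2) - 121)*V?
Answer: 13108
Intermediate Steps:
J(s, X) = s + 2*X
(J(1, 2) - 121)*V = ((1 + 2*2) - 121)*(-113) = ((1 + 4) - 121)*(-113) = (5 - 121)*(-113) = -116*(-113) = 13108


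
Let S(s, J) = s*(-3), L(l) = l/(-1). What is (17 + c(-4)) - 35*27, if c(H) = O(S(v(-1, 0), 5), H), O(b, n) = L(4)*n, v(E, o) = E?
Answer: -912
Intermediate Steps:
L(l) = -l (L(l) = l*(-1) = -l)
S(s, J) = -3*s
O(b, n) = -4*n (O(b, n) = (-1*4)*n = -4*n)
c(H) = -4*H
(17 + c(-4)) - 35*27 = (17 - 4*(-4)) - 35*27 = (17 + 16) - 945 = 33 - 945 = -912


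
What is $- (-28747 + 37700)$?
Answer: $-8953$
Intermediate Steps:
$- (-28747 + 37700) = \left(-1\right) 8953 = -8953$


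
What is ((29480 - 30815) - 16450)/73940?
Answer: -3557/14788 ≈ -0.24053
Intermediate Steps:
((29480 - 30815) - 16450)/73940 = (-1335 - 16450)*(1/73940) = -17785*1/73940 = -3557/14788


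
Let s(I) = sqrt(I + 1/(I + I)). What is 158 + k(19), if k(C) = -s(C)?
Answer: 158 - sqrt(27474)/38 ≈ 153.64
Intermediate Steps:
s(I) = sqrt(I + 1/(2*I))
k(C) = -sqrt(2/C + 4*C)/2
158 + k(19) = 158 - sqrt(2/19 + 4*19)/2 = 158 - sqrt(2*(1/19) + 76)/2 = 158 - sqrt(2/19 + 76)/2 = 158 - sqrt(27474)/38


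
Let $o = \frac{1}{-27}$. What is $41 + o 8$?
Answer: $\frac{1099}{27} \approx 40.704$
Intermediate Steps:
$o = - \frac{1}{27} \approx -0.037037$
$41 + o 8 = 41 - \frac{8}{27} = \frac{1099}{27}$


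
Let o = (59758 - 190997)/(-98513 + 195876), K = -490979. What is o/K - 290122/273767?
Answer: -13868720689404681/13086935472406159 ≈ -1.0597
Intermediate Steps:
o = -131239/97363 ≈ -1.3479
o/K - 290122/273767 = -131239/97363/(-490979) - 290122/273767 = -131239/97363*(-1/490979) - 290122*1/273767 = 131239/47803188377 - 290122/273767 = -13868720689404681/13086935472406159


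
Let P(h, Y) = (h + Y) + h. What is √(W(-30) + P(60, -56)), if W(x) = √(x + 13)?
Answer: √(64 + I*√17) ≈ 8.0042 + 0.25756*I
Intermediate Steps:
P(h, Y) = Y + 2*h (P(h, Y) = (Y + h) + h = Y + 2*h)
W(x) = √(13 + x)
√(W(-30) + P(60, -56)) = √(√(13 - 30) + (-56 + 2*60)) = √(√(-17) + (-56 + 120)) = √(I*√17 + 64) = √(64 + I*√17)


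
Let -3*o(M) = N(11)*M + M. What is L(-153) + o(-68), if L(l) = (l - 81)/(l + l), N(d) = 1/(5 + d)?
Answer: 5069/204 ≈ 24.848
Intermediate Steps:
o(M) = -17*M/48 (o(M) = -(M/(5 + 11) + M)/3 = -(M/16 + M)/3 = -17*M/48)
L(l) = (-81 + l)/(2*l) (L(l) = (-81 + l)/((2*l)) = (-81 + l)*(1/(2*l)) = (-81 + l)/(2*l))
L(-153) + o(-68) = (½)*(-81 - 153)/(-153) - 17/48*(-68) = (½)*(-1/153)*(-234) + 289/12 = 13/17 + 289/12 = 5069/204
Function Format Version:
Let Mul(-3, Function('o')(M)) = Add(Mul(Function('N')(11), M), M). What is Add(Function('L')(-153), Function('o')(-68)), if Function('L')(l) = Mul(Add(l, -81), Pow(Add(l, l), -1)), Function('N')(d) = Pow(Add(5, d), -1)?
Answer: Rational(5069, 204) ≈ 24.848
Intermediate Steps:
Function('o')(M) = Mul(Rational(-17, 48), M) (Function('o')(M) = Mul(Rational(-1, 3), Add(Mul(Pow(Add(5, 11), -1), M), M)) = Mul(Rational(-1, 3), Add(Mul(Pow(16, -1), M), M)) = Mul(Rational(-1, 3), Add(Mul(Rational(1, 16), M), M)) = Mul(Rational(-1, 3), Mul(Rational(17, 16), M)) = Mul(Rational(-17, 48), M))
Function('L')(l) = Mul(Rational(1, 2), Pow(l, -1), Add(-81, l)) (Function('L')(l) = Mul(Add(-81, l), Pow(Mul(2, l), -1)) = Mul(Add(-81, l), Mul(Rational(1, 2), Pow(l, -1))) = Mul(Rational(1, 2), Pow(l, -1), Add(-81, l)))
Add(Function('L')(-153), Function('o')(-68)) = Add(Mul(Rational(1, 2), Pow(-153, -1), Add(-81, -153)), Mul(Rational(-17, 48), -68)) = Add(Mul(Rational(1, 2), Rational(-1, 153), -234), Rational(289, 12)) = Add(Rational(13, 17), Rational(289, 12)) = Rational(5069, 204)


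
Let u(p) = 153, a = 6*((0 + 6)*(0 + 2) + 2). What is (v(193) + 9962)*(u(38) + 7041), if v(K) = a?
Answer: 72270924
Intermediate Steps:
a = 84 (a = 6*(6*2 + 2) = 6*(12 + 2) = 6*14 = 84)
v(K) = 84
(v(193) + 9962)*(u(38) + 7041) = (84 + 9962)*(153 + 7041) = 10046*7194 = 72270924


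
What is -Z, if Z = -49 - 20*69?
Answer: 1429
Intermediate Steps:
Z = -1429 (Z = -49 - 1380 = -1429)
-Z = -1*(-1429) = 1429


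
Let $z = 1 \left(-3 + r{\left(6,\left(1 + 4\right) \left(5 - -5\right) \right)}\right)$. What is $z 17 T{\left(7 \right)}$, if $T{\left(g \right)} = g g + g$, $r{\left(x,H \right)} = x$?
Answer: $2856$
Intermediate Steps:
$T{\left(g \right)} = g + g^{2}$ ($T{\left(g \right)} = g^{2} + g = g + g^{2}$)
$z = 3$ ($z = 1 \left(-3 + 6\right) = 1 \cdot 3 = 3$)
$z 17 T{\left(7 \right)} = 3 \cdot 17 \cdot 7 \left(1 + 7\right) = 51 \cdot 7 \cdot 8 = 51 \cdot 56 = 2856$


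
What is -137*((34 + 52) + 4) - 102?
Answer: -12432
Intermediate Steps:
-137*((34 + 52) + 4) - 102 = -137*(86 + 4) - 102 = -137*90 - 102 = -12330 - 102 = -12432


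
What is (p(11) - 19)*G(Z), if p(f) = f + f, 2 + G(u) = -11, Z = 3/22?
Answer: -39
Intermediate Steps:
Z = 3/22 (Z = 3*(1/22) = 3/22 ≈ 0.13636)
G(u) = -13 (G(u) = -2 - 11 = -13)
p(f) = 2*f
(p(11) - 19)*G(Z) = (2*11 - 19)*(-13) = (22 - 19)*(-13) = 3*(-13) = -39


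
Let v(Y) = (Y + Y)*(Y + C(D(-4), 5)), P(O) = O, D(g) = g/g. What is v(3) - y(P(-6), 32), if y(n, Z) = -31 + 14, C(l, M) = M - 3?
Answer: 47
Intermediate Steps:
D(g) = 1
C(l, M) = -3 + M
y(n, Z) = -17
v(Y) = 2*Y*(2 + Y) (v(Y) = (Y + Y)*(Y + (-3 + 5)) = (2*Y)*(Y + 2) = (2*Y)*(2 + Y) = 2*Y*(2 + Y))
v(3) - y(P(-6), 32) = 2*3*(2 + 3) - 1*(-17) = 2*3*5 + 17 = 30 + 17 = 47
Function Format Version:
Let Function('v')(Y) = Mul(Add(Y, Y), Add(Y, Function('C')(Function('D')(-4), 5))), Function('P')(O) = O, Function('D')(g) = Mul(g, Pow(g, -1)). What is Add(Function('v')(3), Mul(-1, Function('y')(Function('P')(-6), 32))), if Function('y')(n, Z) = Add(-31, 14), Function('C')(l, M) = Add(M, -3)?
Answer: 47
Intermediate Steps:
Function('D')(g) = 1
Function('C')(l, M) = Add(-3, M)
Function('y')(n, Z) = -17
Function('v')(Y) = Mul(2, Y, Add(2, Y)) (Function('v')(Y) = Mul(Add(Y, Y), Add(Y, Add(-3, 5))) = Mul(Mul(2, Y), Add(Y, 2)) = Mul(Mul(2, Y), Add(2, Y)) = Mul(2, Y, Add(2, Y)))
Add(Function('v')(3), Mul(-1, Function('y')(Function('P')(-6), 32))) = Add(Mul(2, 3, Add(2, 3)), Mul(-1, -17)) = Add(Mul(2, 3, 5), 17) = Add(30, 17) = 47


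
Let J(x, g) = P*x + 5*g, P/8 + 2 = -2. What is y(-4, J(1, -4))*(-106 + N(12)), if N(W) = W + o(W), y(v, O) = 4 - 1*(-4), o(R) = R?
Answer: -656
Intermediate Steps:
P = -32 (P = -16 + 8*(-2) = -16 - 16 = -32)
J(x, g) = -32*x + 5*g
y(v, O) = 8 (y(v, O) = 4 + 4 = 8)
N(W) = 2*W (N(W) = W + W = 2*W)
y(-4, J(1, -4))*(-106 + N(12)) = 8*(-106 + 2*12) = 8*(-106 + 24) = 8*(-82) = -656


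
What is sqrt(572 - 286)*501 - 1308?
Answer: -1308 + 501*sqrt(286) ≈ 7164.7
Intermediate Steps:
sqrt(572 - 286)*501 - 1308 = sqrt(286)*501 - 1308 = 501*sqrt(286) - 1308 = -1308 + 501*sqrt(286)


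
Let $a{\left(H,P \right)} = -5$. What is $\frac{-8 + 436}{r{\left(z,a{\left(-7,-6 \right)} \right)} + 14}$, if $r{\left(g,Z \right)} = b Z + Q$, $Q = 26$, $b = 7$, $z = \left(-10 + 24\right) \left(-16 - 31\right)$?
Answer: $\frac{428}{5} \approx 85.6$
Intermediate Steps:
$z = -658$ ($z = 14 \left(-47\right) = -658$)
$r{\left(g,Z \right)} = 26 + 7 Z$ ($r{\left(g,Z \right)} = 7 Z + 26 = 26 + 7 Z$)
$\frac{-8 + 436}{r{\left(z,a{\left(-7,-6 \right)} \right)} + 14} = \frac{-8 + 436}{\left(26 + 7 \left(-5\right)\right) + 14} = \frac{428}{\left(26 - 35\right) + 14} = \frac{428}{-9 + 14} = \frac{428}{5}$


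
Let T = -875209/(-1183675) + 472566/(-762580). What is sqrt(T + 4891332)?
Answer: sqrt(9080188614194569147822)/43085770 ≈ 2211.6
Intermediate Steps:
T = 25788143/215428850 (T = -875209*(-1/1183675) + 472566*(-1/762580) = 875209/1183675 - 236283/381290 = 25788143/215428850 ≈ 0.11971)
sqrt(T + 4891332) = sqrt(25788143/215428850 + 4891332) = sqrt(1053734053516343/215428850) = sqrt(9080188614194569147822)/43085770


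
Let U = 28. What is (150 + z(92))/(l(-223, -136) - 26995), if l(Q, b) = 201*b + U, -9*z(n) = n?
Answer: -1258/488727 ≈ -0.0025740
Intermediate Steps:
z(n) = -n/9
l(Q, b) = 28 + 201*b (l(Q, b) = 201*b + 28 = 28 + 201*b)
(150 + z(92))/(l(-223, -136) - 26995) = (150 - ⅑*92)/((28 + 201*(-136)) - 26995) = (150 - 92/9)/((28 - 27336) - 26995) = 1258/(9*(-27308 - 26995)) = (1258/9)/(-54303) = (1258/9)*(-1/54303) = -1258/488727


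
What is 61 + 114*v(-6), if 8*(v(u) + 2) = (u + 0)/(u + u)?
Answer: -1279/8 ≈ -159.88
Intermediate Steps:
v(u) = -31/16 (v(u) = -2 + ((u + 0)/(u + u))/8 = -2 + (u/((2*u)))/8 = -2 + (u*(1/(2*u)))/8 = -2 + (⅛)*(½) = -2 + 1/16 = -31/16)
61 + 114*v(-6) = 61 + 114*(-31/16) = 61 - 1767/8 = -1279/8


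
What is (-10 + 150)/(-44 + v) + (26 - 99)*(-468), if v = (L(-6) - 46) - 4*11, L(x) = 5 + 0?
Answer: 4407016/129 ≈ 34163.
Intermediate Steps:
L(x) = 5
v = -85 (v = (5 - 46) - 4*11 = -41 - 44 = -85)
(-10 + 150)/(-44 + v) + (26 - 99)*(-468) = (-10 + 150)/(-44 - 85) + (26 - 99)*(-468) = 140/(-129) - 73*(-468) = 140*(-1/129) + 34164 = -140/129 + 34164 = 4407016/129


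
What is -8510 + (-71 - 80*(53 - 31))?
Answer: -10341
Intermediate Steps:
-8510 + (-71 - 80*(53 - 31)) = -8510 + (-71 - 80*22) = -8510 + (-71 - 1760) = -8510 - 1831 = -10341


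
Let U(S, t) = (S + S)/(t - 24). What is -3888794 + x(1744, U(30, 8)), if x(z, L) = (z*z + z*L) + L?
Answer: -3415207/4 ≈ -8.5380e+5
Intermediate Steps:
U(S, t) = 2*S/(-24 + t) (U(S, t) = (2*S)/(-24 + t) = 2*S/(-24 + t))
x(z, L) = L + z**2 + L*z (x(z, L) = (z**2 + L*z) + L = L + z**2 + L*z)
-3888794 + x(1744, U(30, 8)) = -3888794 + (2*30/(-24 + 8) + 1744**2 + (2*30/(-24 + 8))*1744) = -3888794 + (2*30/(-16) + 3041536 + (2*30/(-16))*1744) = -3888794 + (2*30*(-1/16) + 3041536 + (2*30*(-1/16))*1744) = -3888794 + (-15/4 + 3041536 - 15/4*1744) = -3888794 + (-15/4 + 3041536 - 6540) = -3888794 + 12139969/4 = -3415207/4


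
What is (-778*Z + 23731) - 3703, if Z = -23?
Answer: 37922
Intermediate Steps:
(-778*Z + 23731) - 3703 = (-778*(-23) + 23731) - 3703 = (17894 + 23731) - 3703 = 41625 - 3703 = 37922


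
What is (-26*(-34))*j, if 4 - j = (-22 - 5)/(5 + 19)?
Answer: 9061/2 ≈ 4530.5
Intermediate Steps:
j = 41/8 (j = 4 - (-22 - 5)/(5 + 19) = 4 - (-27)/24 = 4 - 1*(-9/8) = 4 + 9/8 = 41/8 ≈ 5.1250)
(-26*(-34))*j = -26*(-34)*(41/8) = 884*(41/8) = 9061/2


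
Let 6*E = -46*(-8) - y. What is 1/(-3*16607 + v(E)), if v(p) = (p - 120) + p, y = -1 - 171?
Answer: -1/49761 ≈ -2.0096e-5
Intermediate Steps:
y = -172
E = 90 (E = (-46*(-8) - 1*(-172))/6 = (368 + 172)/6 = (⅙)*540 = 90)
v(p) = -120 + 2*p (v(p) = (-120 + p) + p = -120 + 2*p)
1/(-3*16607 + v(E)) = 1/(-3*16607 + (-120 + 2*90)) = 1/(-49821 + (-120 + 180)) = 1/(-49821 + 60) = 1/(-49761) = -1/49761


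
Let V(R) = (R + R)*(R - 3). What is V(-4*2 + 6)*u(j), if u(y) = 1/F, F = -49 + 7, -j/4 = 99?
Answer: -10/21 ≈ -0.47619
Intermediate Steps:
j = -396 (j = -4*99 = -396)
V(R) = 2*R*(-3 + R) (V(R) = (2*R)*(-3 + R) = 2*R*(-3 + R))
F = -42
u(y) = -1/42 (u(y) = 1/(-42) = -1/42)
V(-4*2 + 6)*u(j) = (2*(-4*2 + 6)*(-3 + (-4*2 + 6)))*(-1/42) = (2*(-8 + 6)*(-3 + (-8 + 6)))*(-1/42) = (2*(-2)*(-3 - 2))*(-1/42) = (2*(-2)*(-5))*(-1/42) = 20*(-1/42) = -10/21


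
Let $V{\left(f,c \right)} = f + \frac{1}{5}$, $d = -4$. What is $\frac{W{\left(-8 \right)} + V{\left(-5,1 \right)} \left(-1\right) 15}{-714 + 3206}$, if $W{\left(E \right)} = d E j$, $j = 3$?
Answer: $\frac{6}{89} \approx 0.067416$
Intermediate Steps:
$W{\left(E \right)} = - 12 E$ ($W{\left(E \right)} = - 4 E 3 = - 12 E$)
$V{\left(f,c \right)} = \frac{1}{5} + f$ ($V{\left(f,c \right)} = f + \frac{1}{5} = \frac{1}{5} + f$)
$\frac{W{\left(-8 \right)} + V{\left(-5,1 \right)} \left(-1\right) 15}{-714 + 3206} = \frac{\left(-12\right) \left(-8\right) + \left(\frac{1}{5} - 5\right) \left(-1\right) 15}{-714 + 3206} = \frac{96 + \left(- \frac{24}{5}\right) \left(-1\right) 15}{2492} = \left(96 + \frac{24}{5} \cdot 15\right) \frac{1}{2492} = \left(96 + 72\right) \frac{1}{2492} = 168 \cdot \frac{1}{2492} = \frac{6}{89}$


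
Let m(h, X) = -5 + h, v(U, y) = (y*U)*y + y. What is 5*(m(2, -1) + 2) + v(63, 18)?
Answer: 20425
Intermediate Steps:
v(U, y) = y + U*y² (v(U, y) = (U*y)*y + y = U*y² + y = y + U*y²)
5*(m(2, -1) + 2) + v(63, 18) = 5*((-5 + 2) + 2) + 18*(1 + 63*18) = 5*(-3 + 2) + 18*(1 + 1134) = 5*(-1) + 18*1135 = -5 + 20430 = 20425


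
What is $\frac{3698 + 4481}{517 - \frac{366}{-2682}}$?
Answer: $\frac{3656013}{231160} \approx 15.816$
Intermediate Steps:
$\frac{3698 + 4481}{517 - \frac{366}{-2682}} = \frac{8179}{517 - - \frac{61}{447}} = \frac{8179}{517 + \frac{61}{447}} = \frac{8179}{\frac{231160}{447}} = 8179 \cdot \frac{447}{231160} = \frac{3656013}{231160}$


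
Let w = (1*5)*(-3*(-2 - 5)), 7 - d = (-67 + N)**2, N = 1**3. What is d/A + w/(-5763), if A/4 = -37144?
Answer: 3154269/285414496 ≈ 0.011052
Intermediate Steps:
N = 1
d = -4349 (d = 7 - (-67 + 1)**2 = 7 - 1*(-66)**2 = 7 - 1*4356 = 7 - 4356 = -4349)
A = -148576 (A = 4*(-37144) = -148576)
w = 105 (w = 5*(-3*(-7)) = 5*21 = 105)
d/A + w/(-5763) = -4349/(-148576) + 105/(-5763) = -4349*(-1/148576) + 105*(-1/5763) = 4349/148576 - 35/1921 = 3154269/285414496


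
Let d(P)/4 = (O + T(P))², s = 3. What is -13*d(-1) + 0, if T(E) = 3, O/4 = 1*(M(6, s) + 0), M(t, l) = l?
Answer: -11700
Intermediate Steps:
O = 12 (O = 4*(1*(3 + 0)) = 4*(1*3) = 4*3 = 12)
d(P) = 900 (d(P) = 4*(12 + 3)² = 4*15² = 4*225 = 900)
-13*d(-1) + 0 = -13*900 + 0 = -11700 + 0 = -11700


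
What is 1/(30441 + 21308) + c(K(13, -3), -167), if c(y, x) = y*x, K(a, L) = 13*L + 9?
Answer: 259262491/51749 ≈ 5010.0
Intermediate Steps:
K(a, L) = 9 + 13*L
c(y, x) = x*y
1/(30441 + 21308) + c(K(13, -3), -167) = 1/(30441 + 21308) - 167*(9 + 13*(-3)) = 1/51749 - 167*(9 - 39) = 1/51749 - 167*(-30) = 1/51749 + 5010 = 259262491/51749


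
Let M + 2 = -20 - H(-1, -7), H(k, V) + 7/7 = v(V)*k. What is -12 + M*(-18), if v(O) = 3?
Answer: 312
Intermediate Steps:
H(k, V) = -1 + 3*k
M = -18 (M = -2 + (-20 - (-1 + 3*(-1))) = -2 + (-20 - (-1 - 3)) = -2 + (-20 - 1*(-4)) = -2 + (-20 + 4) = -2 - 16 = -18)
-12 + M*(-18) = -12 - 18*(-18) = -12 + 324 = 312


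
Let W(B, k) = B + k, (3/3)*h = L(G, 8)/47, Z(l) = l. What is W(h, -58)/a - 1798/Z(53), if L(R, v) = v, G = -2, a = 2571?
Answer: -72469660/2134787 ≈ -33.947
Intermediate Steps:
h = 8/47 ≈ 0.17021
W(h, -58)/a - 1798/Z(53) = (8/47 - 58)/2571 - 1798/53 = -2718/47*1/2571 - 1798*1/53 = -906/40279 - 1798/53 = -72469660/2134787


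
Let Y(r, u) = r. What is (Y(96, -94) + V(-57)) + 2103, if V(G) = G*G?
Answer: 5448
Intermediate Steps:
V(G) = G**2
(Y(96, -94) + V(-57)) + 2103 = (96 + (-57)**2) + 2103 = (96 + 3249) + 2103 = 3345 + 2103 = 5448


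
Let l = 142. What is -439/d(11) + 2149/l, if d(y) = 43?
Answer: 30069/6106 ≈ 4.9245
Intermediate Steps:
-439/d(11) + 2149/l = -439/43 + 2149/142 = 30069/6106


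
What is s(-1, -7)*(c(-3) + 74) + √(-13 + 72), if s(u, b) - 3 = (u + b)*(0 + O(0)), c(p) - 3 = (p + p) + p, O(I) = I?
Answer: 204 + √59 ≈ 211.68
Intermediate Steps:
c(p) = 3 + 3*p (c(p) = 3 + ((p + p) + p) = 3 + (2*p + p) = 3 + 3*p)
s(u, b) = 3 (s(u, b) = 3 + (u + b)*(0 + 0) = 3 + (b + u)*0 = 3 + 0 = 3)
s(-1, -7)*(c(-3) + 74) + √(-13 + 72) = 3*((3 + 3*(-3)) + 74) + √(-13 + 72) = 3*((3 - 9) + 74) + √59 = 3*(-6 + 74) + √59 = 3*68 + √59 = 204 + √59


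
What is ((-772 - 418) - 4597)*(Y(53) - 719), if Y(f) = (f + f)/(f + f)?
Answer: 4155066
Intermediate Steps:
Y(f) = 1 (Y(f) = (2*f)/((2*f)) = (2*f)*(1/(2*f)) = 1)
((-772 - 418) - 4597)*(Y(53) - 719) = ((-772 - 418) - 4597)*(1 - 719) = (-1190 - 4597)*(-718) = -5787*(-718) = 4155066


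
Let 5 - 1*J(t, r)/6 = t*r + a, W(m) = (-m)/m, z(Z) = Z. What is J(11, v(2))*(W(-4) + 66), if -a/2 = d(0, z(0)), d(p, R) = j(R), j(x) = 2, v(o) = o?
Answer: -5070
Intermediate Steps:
W(m) = -1
d(p, R) = 2
a = -4 (a = -2*2 = -4)
J(t, r) = 54 - 6*r*t (J(t, r) = 30 - 6*(t*r - 4) = 30 - 6*(r*t - 4) = 30 - 6*(-4 + r*t) = 30 + (24 - 6*r*t) = 54 - 6*r*t)
J(11, v(2))*(W(-4) + 66) = (54 - 6*2*11)*(-1 + 66) = (54 - 132)*65 = -78*65 = -5070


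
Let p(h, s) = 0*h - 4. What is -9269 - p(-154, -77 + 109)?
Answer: -9265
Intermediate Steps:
p(h, s) = -4 (p(h, s) = 0 - 4 = -4)
-9269 - p(-154, -77 + 109) = -9269 - 1*(-4) = -9269 + 4 = -9265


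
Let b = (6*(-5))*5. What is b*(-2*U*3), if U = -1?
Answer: -900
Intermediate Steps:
b = -150 (b = -30*5 = -150)
b*(-2*U*3) = -150*(-2*(-1))*3 = -300*3 = -150*6 = -900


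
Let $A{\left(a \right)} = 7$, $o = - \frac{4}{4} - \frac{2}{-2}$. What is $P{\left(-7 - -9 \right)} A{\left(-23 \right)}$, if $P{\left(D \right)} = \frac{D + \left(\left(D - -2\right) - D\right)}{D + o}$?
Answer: $14$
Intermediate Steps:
$o = 0$ ($o = \left(-4\right) \frac{1}{4} - -1 = -1 + 1 = 0$)
$P{\left(D \right)} = \frac{2 + D}{D}$ ($P{\left(D \right)} = \frac{D + \left(\left(D - -2\right) - D\right)}{D + 0} = \frac{D + \left(\left(D + 2\right) - D\right)}{D} = \frac{D + \left(\left(2 + D\right) - D\right)}{D} = \frac{D + 2}{D} = \frac{2 + D}{D}$)
$P{\left(-7 - -9 \right)} A{\left(-23 \right)} = \frac{2 - -2}{-7 - -9} \cdot 7 = \frac{2 + \left(-7 + 9\right)}{-7 + 9} \cdot 7 = \frac{2 + 2}{2} \cdot 7 = \frac{1}{2} \cdot 4 \cdot 7 = 2 \cdot 7 = 14$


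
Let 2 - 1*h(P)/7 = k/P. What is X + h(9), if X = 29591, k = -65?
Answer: 266900/9 ≈ 29656.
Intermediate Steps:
h(P) = 14 + 455/P (h(P) = 14 - (-455)/P = 14 + 455/P)
X + h(9) = 29591 + (14 + 455/9) = 29591 + 581/9 = 266900/9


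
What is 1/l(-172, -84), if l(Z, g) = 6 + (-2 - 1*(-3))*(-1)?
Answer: ⅕ ≈ 0.20000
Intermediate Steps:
l(Z, g) = 5 (l(Z, g) = 6 + (-2 + 3)*(-1) = 6 + 1*(-1) = 6 - 1 = 5)
1/l(-172, -84) = 1/5 = ⅕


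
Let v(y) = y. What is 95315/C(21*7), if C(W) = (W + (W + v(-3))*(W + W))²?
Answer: 95315/1804805289 ≈ 5.2812e-5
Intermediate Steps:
C(W) = (W + 2*W*(-3 + W))² (C(W) = (W + (W - 3)*(W + W))² = (W + (-3 + W)*(2*W))² = (W + 2*W*(-3 + W))²)
95315/C(21*7) = 95315/(((21*7)²*(-5 + 2*(21*7))²)) = 95315/((147²*(-5 + 2*147)²)) = 95315/((21609*(-5 + 294)²)) = 95315/((21609*289²)) = 95315/((21609*83521)) = 95315/1804805289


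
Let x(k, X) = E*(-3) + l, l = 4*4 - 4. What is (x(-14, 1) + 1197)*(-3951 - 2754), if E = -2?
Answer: -8146575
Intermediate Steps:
l = 12 (l = 16 - 4 = 12)
x(k, X) = 18 (x(k, X) = -2*(-3) + 12 = 6 + 12 = 18)
(x(-14, 1) + 1197)*(-3951 - 2754) = (18 + 1197)*(-3951 - 2754) = 1215*(-6705) = -8146575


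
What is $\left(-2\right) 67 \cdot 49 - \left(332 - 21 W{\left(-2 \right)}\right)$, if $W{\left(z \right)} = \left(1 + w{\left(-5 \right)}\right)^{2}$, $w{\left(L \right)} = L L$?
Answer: $7298$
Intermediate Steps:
$w{\left(L \right)} = L^{2}$
$W{\left(z \right)} = 676$ ($W{\left(z \right)} = \left(1 + \left(-5\right)^{2}\right)^{2} = \left(1 + 25\right)^{2} = 26^{2} = 676$)
$\left(-2\right) 67 \cdot 49 - \left(332 - 21 W{\left(-2 \right)}\right) = \left(-2\right) 67 \cdot 49 - \left(332 - 14196\right) = \left(-134\right) 49 - \left(332 - 14196\right) = -6566 - -13864 = -6566 + 13864 = 7298$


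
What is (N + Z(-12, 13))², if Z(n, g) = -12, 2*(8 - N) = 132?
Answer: 4900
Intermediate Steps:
N = -58 (N = 8 - ½*132 = 8 - 66 = -58)
(N + Z(-12, 13))² = (-58 - 12)² = (-70)² = 4900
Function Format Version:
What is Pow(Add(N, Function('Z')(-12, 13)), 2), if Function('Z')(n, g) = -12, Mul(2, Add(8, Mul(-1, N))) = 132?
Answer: 4900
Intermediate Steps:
N = -58 (N = Add(8, Mul(Rational(-1, 2), 132)) = Add(8, -66) = -58)
Pow(Add(N, Function('Z')(-12, 13)), 2) = Pow(Add(-58, -12), 2) = Pow(-70, 2) = 4900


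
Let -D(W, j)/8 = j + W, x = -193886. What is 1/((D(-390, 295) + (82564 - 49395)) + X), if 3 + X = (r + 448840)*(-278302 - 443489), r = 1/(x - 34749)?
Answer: -228635/74070569665926599 ≈ -3.0867e-12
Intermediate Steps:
D(W, j) = -8*W - 8*j (D(W, j) = -8*(j + W) = -8*(W + j) = -8*W - 8*j)
r = -1/228635 (r = 1/(-193886 - 34749) = 1/(-228635) = -1/228635 ≈ -4.3738e-6)
X = -74070577423283514/228635 (X = -3 + (-1/228635 + 448840)*(-278302 - 443489) = -3 + (102620533399/228635)*(-721791) = -3 - 74070577422597609/228635 = -74070577423283514/228635 ≈ -3.2397e+11)
1/((D(-390, 295) + (82564 - 49395)) + X) = 1/(((-8*(-390) - 8*295) + (82564 - 49395)) - 74070577423283514/228635) = 1/(((3120 - 2360) + 33169) - 74070577423283514/228635) = 1/((760 + 33169) - 74070577423283514/228635) = 1/(33929 - 74070577423283514/228635) = 1/(-74070569665926599/228635) = -228635/74070569665926599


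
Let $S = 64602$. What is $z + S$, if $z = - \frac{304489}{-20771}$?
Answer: $\frac{1342152631}{20771} \approx 64617.0$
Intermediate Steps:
$z = \frac{304489}{20771}$ ($z = \left(-304489\right) \left(- \frac{1}{20771}\right) = \frac{304489}{20771} \approx 14.659$)
$z + S = \frac{304489}{20771} + 64602 = \frac{1342152631}{20771}$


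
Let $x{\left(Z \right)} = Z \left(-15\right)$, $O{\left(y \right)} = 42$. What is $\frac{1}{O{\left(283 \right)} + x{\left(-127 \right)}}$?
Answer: $\frac{1}{1947} \approx 0.00051361$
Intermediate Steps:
$x{\left(Z \right)} = - 15 Z$
$\frac{1}{O{\left(283 \right)} + x{\left(-127 \right)}} = \frac{1}{42 - -1905} = \frac{1}{42 + 1905} = \frac{1}{1947}$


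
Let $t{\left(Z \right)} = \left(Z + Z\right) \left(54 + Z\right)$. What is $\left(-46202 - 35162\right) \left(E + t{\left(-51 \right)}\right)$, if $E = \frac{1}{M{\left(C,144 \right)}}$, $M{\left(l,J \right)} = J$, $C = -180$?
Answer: $\frac{896285483}{36} \approx 2.4897 \cdot 10^{7}$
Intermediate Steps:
$E = \frac{1}{144} \approx 0.0069444$
$t{\left(Z \right)} = 2 Z \left(54 + Z\right)$
$\left(-46202 - 35162\right) \left(E + t{\left(-51 \right)}\right) = \left(-46202 - 35162\right) \left(\frac{1}{144} + 2 \left(-51\right) \left(54 - 51\right)\right) = - 81364 \left(\frac{1}{144} + 2 \left(-51\right) 3\right) = - 81364 \left(\frac{1}{144} - 306\right) = \left(-81364\right) \left(- \frac{44063}{144}\right) = \frac{896285483}{36}$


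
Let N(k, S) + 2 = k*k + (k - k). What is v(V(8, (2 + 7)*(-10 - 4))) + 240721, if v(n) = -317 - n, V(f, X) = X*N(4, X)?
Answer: 242168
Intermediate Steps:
N(k, S) = -2 + k² (N(k, S) = -2 + (k*k + (k - k)) = -2 + (k² + 0) = -2 + k²)
V(f, X) = 14*X (V(f, X) = X*(-2 + 4²) = X*(-2 + 16) = X*14 = 14*X)
v(V(8, (2 + 7)*(-10 - 4))) + 240721 = (-317 - 14*(2 + 7)*(-10 - 4)) + 240721 = (-317 - 14*9*(-14)) + 240721 = (-317 - 14*(-126)) + 240721 = (-317 - 1*(-1764)) + 240721 = (-317 + 1764) + 240721 = 1447 + 240721 = 242168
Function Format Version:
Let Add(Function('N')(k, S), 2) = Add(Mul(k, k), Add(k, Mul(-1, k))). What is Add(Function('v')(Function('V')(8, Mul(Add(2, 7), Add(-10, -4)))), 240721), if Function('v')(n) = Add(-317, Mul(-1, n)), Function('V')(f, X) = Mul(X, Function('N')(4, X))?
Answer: 242168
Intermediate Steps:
Function('N')(k, S) = Add(-2, Pow(k, 2)) (Function('N')(k, S) = Add(-2, Add(Mul(k, k), Add(k, Mul(-1, k)))) = Add(-2, Add(Pow(k, 2), 0)) = Add(-2, Pow(k, 2)))
Function('V')(f, X) = Mul(14, X) (Function('V')(f, X) = Mul(X, Add(-2, Pow(4, 2))) = Mul(X, Add(-2, 16)) = Mul(X, 14) = Mul(14, X))
Add(Function('v')(Function('V')(8, Mul(Add(2, 7), Add(-10, -4)))), 240721) = Add(Add(-317, Mul(-1, Mul(14, Mul(Add(2, 7), Add(-10, -4))))), 240721) = Add(Add(-317, Mul(-1, Mul(14, Mul(9, -14)))), 240721) = Add(Add(-317, Mul(-1, Mul(14, -126))), 240721) = Add(Add(-317, Mul(-1, -1764)), 240721) = Add(Add(-317, 1764), 240721) = Add(1447, 240721) = 242168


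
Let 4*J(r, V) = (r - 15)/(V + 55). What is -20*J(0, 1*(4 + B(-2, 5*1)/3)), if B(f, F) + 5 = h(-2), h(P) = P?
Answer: 45/34 ≈ 1.3235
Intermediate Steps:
B(f, F) = -7 (B(f, F) = -5 - 2 = -7)
J(r, V) = (-15 + r)/(4*(55 + V)) (J(r, V) = ((r - 15)/(V + 55))/4 = ((-15 + r)/(55 + V))/4 = (-15 + r)/(4*(55 + V)))
-20*J(0, 1*(4 + B(-2, 5*1)/3)) = -5*(-15 + 0)/(55 + 1*(4 - 7/3)) = -5*(-15)/(55 + 1*(4 - 7*1/3)) = -5*(-15)/(55 + 1*(4 - 7/3)) = -5*(-15)/(55 + 1*(5/3)) = -5*(-15)/(55 + 5/3) = -5*(-15)/170/3 = -5*3*(-15)/170 = -20*(-9/136) = 45/34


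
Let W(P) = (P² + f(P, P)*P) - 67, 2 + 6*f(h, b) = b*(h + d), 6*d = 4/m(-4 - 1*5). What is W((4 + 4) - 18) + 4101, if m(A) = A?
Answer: 321524/81 ≈ 3969.4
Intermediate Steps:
d = -2/27 (d = (4/(-4 - 1*5))/6 = (4/(-4 - 5))/6 = (4/(-9))/6 = (4*(-⅑))/6 = (⅙)*(-4/9) = -2/27 ≈ -0.074074)
f(h, b) = -⅓ + b*(-2/27 + h)/6 (f(h, b) = -⅓ + (b*(h - 2/27))/6 = -⅓ + (b*(-2/27 + h))/6 = -⅓ + b*(-2/27 + h)/6)
W(P) = -67 + P² + P*(-⅓ - P/81 + P²/6) (W(P) = (P² + (-⅓ - P/81 + P*P/6)*P) - 67 = (P² + (-⅓ - P/81 + P²/6)*P) - 67 = (P² + P*(-⅓ - P/81 + P²/6)) - 67 = -67 + P² + P*(-⅓ - P/81 + P²/6))
W((4 + 4) - 18) + 4101 = (-67 - ((4 + 4) - 18)/3 + ((4 + 4) - 18)³/6 + 80*((4 + 4) - 18)²/81) + 4101 = (-67 - (8 - 18)/3 + (8 - 18)³/6 + 80*(8 - 18)²/81) + 4101 = (-67 - ⅓*(-10) + (⅙)*(-10)³ + (80/81)*(-10)²) + 4101 = (-67 + 10/3 + (⅙)*(-1000) + (80/81)*100) + 4101 = (-67 + 10/3 - 500/3 + 8000/81) + 4101 = -10657/81 + 4101 = 321524/81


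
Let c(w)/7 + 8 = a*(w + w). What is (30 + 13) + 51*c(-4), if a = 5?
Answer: -17093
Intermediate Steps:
c(w) = -56 + 70*w (c(w) = -56 + 7*(5*(w + w)) = -56 + 7*(5*(2*w)) = -56 + 7*(10*w) = -56 + 70*w)
(30 + 13) + 51*c(-4) = (30 + 13) + 51*(-56 + 70*(-4)) = 43 + 51*(-56 - 280) = 43 + 51*(-336) = 43 - 17136 = -17093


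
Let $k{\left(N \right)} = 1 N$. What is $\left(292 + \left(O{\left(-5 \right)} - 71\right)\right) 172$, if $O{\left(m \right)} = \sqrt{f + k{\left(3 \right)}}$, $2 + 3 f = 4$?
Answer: $38012 + \frac{172 \sqrt{33}}{3} \approx 38341.0$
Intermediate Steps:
$k{\left(N \right)} = N$
$f = \frac{2}{3}$ ($f = - \frac{2}{3} + \frac{1}{3} \cdot 4 = - \frac{2}{3} + \frac{4}{3} = \frac{2}{3} \approx 0.66667$)
$O{\left(m \right)} = \frac{\sqrt{33}}{3}$ ($O{\left(m \right)} = \sqrt{\frac{2}{3} + 3} = \sqrt{\frac{11}{3}} = \frac{\sqrt{33}}{3}$)
$\left(292 + \left(O{\left(-5 \right)} - 71\right)\right) 172 = \left(292 - \left(71 - \frac{\sqrt{33}}{3}\right)\right) 172 = \left(221 + \frac{\sqrt{33}}{3}\right) 172 = 38012 + \frac{172 \sqrt{33}}{3}$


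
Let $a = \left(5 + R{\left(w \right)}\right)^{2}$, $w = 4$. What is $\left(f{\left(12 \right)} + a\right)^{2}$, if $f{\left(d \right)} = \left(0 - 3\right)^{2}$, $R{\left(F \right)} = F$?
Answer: $8100$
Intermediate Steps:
$f{\left(d \right)} = 9$ ($f{\left(d \right)} = \left(-3\right)^{2} = 9$)
$a = 81$ ($a = \left(5 + 4\right)^{2} = 9^{2} = 81$)
$\left(f{\left(12 \right)} + a\right)^{2} = \left(9 + 81\right)^{2} = 90^{2} = 8100$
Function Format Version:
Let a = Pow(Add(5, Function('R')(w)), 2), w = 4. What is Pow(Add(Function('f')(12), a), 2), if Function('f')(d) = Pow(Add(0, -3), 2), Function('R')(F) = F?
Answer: 8100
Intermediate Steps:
Function('f')(d) = 9 (Function('f')(d) = Pow(-3, 2) = 9)
a = 81 (a = Pow(Add(5, 4), 2) = Pow(9, 2) = 81)
Pow(Add(Function('f')(12), a), 2) = Pow(Add(9, 81), 2) = Pow(90, 2) = 8100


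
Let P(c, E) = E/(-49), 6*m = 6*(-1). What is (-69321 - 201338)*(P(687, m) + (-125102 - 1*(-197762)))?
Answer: -963638334719/49 ≈ -1.9666e+10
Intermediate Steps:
m = -1 (m = (6*(-1))/6 = (⅙)*(-6) = -1)
P(c, E) = -E/49 (P(c, E) = E*(-1/49) = -E/49)
(-69321 - 201338)*(P(687, m) + (-125102 - 1*(-197762))) = (-69321 - 201338)*(-1/49*(-1) + (-125102 - 1*(-197762))) = -270659*(1/49 + (-125102 + 197762)) = -270659*(1/49 + 72660) = -270659*3560341/49 = -963638334719/49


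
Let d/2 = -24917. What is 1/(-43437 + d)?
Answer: -1/93271 ≈ -1.0721e-5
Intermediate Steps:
d = -49834 (d = 2*(-24917) = -49834)
1/(-43437 + d) = 1/(-43437 - 49834) = 1/(-93271) = -1/93271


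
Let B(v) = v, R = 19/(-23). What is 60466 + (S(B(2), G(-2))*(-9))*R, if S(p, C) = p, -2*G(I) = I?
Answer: 1391060/23 ≈ 60481.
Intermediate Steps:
R = -19/23 (R = 19*(-1/23) = -19/23 ≈ -0.82609)
G(I) = -I/2
60466 + (S(B(2), G(-2))*(-9))*R = 60466 + (2*(-9))*(-19/23) = 60466 - 18*(-19/23) = 60466 + 342/23 = 1391060/23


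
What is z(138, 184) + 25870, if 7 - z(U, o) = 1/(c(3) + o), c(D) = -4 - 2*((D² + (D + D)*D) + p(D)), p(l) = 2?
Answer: 3156993/122 ≈ 25877.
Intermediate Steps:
c(D) = -8 - 6*D² (c(D) = -4 - 2*((D² + (D + D)*D) + 2) = -4 - 2*((D² + (2*D)*D) + 2) = -4 - 2*((D² + 2*D²) + 2) = -4 - 2*(3*D² + 2) = -4 - 2*(2 + 3*D²) = -4 + (-4 - 6*D²) = -8 - 6*D²)
z(U, o) = 7 - 1/(-62 + o) (z(U, o) = 7 - 1/((-8 - 6*3²) + o) = 7 - 1/((-8 - 6*9) + o) = 7 - 1/((-8 - 54) + o) = 7 - 1/(-62 + o))
z(138, 184) + 25870 = (-435 + 7*184)/(-62 + 184) + 25870 = (-435 + 1288)/122 + 25870 = (1/122)*853 + 25870 = 853/122 + 25870 = 3156993/122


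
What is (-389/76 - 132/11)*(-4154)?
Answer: 2702177/38 ≈ 71110.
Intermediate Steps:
(-389/76 - 132/11)*(-4154) = (-389*1/76 - 132*1/11)*(-4154) = (-389/76 - 12)*(-4154) = -1301/76*(-4154) = 2702177/38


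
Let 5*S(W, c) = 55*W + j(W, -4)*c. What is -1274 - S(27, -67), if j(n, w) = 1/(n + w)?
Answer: -180598/115 ≈ -1570.4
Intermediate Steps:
S(W, c) = 11*W + c/(5*(-4 + W)) (S(W, c) = (55*W + c/(W - 4))/5 = (55*W + c/(-4 + W))/5 = 11*W + c/(5*(-4 + W)))
-1274 - S(27, -67) = -1274 - (-67 + 55*27*(-4 + 27))/(5*(-4 + 27)) = -1274 - (-67 + 55*27*23)/(5*23) = -1274 - (-67 + 34155)/(5*23) = -1274 - 34088/(5*23) = -1274 - 1*34088/115 = -1274 - 34088/115 = -180598/115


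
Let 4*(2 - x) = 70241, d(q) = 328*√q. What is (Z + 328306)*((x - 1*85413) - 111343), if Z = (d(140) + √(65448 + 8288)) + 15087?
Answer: -294376053001/4 - 140590148*√35 - 857257*√18434/2 ≈ -7.4484e+10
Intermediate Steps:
x = -70233/4 (x = 2 - ¼*70241 = 2 - 70241/4 = -70233/4 ≈ -17558.)
Z = 15087 + 2*√18434 + 656*√35 (Z = (328*√140 + √(65448 + 8288)) + 15087 = (328*(2*√35) + √73736) + 15087 = (656*√35 + 2*√18434) + 15087 = (2*√18434 + 656*√35) + 15087 = 15087 + 2*√18434 + 656*√35 ≈ 19240.)
(Z + 328306)*((x - 1*85413) - 111343) = ((15087 + 2*√18434 + 656*√35) + 328306)*((-70233/4 - 1*85413) - 111343) = (343393 + 2*√18434 + 656*√35)*((-70233/4 - 85413) - 111343) = (343393 + 2*√18434 + 656*√35)*(-411885/4 - 111343) = (343393 + 2*√18434 + 656*√35)*(-857257/4) = -294376053001/4 - 140590148*√35 - 857257*√18434/2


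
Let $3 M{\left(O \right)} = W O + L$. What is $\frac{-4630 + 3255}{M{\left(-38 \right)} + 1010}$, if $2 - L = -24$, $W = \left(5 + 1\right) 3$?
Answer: $- \frac{4125}{2372} \approx -1.739$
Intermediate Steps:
$W = 18$ ($W = 6 \cdot 3 = 18$)
$L = 26$ ($L = 2 - -24 = 2 + 24 = 26$)
$M{\left(O \right)} = \frac{26}{3} + 6 O$ ($M{\left(O \right)} = \frac{18 O + 26}{3} = \frac{26 + 18 O}{3} = \frac{26}{3} + 6 O$)
$\frac{-4630 + 3255}{M{\left(-38 \right)} + 1010} = \frac{-4630 + 3255}{\left(\frac{26}{3} + 6 \left(-38\right)\right) + 1010} = - \frac{1375}{\left(\frac{26}{3} - 228\right) + 1010} = - \frac{1375}{- \frac{658}{3} + 1010} = - \frac{1375}{\frac{2372}{3}} = \left(-1375\right) \frac{3}{2372} = - \frac{4125}{2372}$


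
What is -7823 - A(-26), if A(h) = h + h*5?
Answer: -7667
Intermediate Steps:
A(h) = 6*h (A(h) = h + 5*h = 6*h)
-7823 - A(-26) = -7823 - 6*(-26) = -7823 - 1*(-156) = -7823 + 156 = -7667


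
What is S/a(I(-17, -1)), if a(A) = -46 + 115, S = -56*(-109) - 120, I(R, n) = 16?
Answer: 5984/69 ≈ 86.725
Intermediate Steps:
S = 5984 (S = 6104 - 120 = 5984)
a(A) = 69
S/a(I(-17, -1)) = 5984/69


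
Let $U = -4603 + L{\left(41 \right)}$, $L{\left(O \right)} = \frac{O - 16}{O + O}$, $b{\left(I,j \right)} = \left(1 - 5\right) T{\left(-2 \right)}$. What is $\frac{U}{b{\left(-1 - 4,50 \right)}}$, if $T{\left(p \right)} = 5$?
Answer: $\frac{377421}{1640} \approx 230.13$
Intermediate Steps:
$b{\left(I,j \right)} = -20$ ($b{\left(I,j \right)} = \left(1 - 5\right) 5 = \left(-4\right) 5 = -20$)
$L{\left(O \right)} = \frac{-16 + O}{2 O}$
$U = - \frac{377421}{82}$ ($U = -4603 + \frac{-16 + 41}{2 \cdot 41} = -4603 + \frac{1}{2} \cdot \frac{1}{41} \cdot 25 = -4603 + \frac{25}{82} = - \frac{377421}{82} \approx -4602.7$)
$\frac{U}{b{\left(-1 - 4,50 \right)}} = - \frac{377421}{82 \left(-20\right)} = \left(- \frac{377421}{82}\right) \left(- \frac{1}{20}\right) = \frac{377421}{1640}$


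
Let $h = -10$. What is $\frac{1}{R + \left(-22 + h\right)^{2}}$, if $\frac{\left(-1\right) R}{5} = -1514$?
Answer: $\frac{1}{8594} \approx 0.00011636$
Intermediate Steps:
$R = 7570$ ($R = \left(-5\right) \left(-1514\right) = 7570$)
$\frac{1}{R + \left(-22 + h\right)^{2}} = \frac{1}{7570 + \left(-22 - 10\right)^{2}} = \frac{1}{7570 + \left(-32\right)^{2}} = \frac{1}{7570 + 1024} = \frac{1}{8594}$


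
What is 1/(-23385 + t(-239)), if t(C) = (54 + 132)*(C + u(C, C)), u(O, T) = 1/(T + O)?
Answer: -239/16213614 ≈ -1.4741e-5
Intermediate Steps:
u(O, T) = 1/(O + T)
t(C) = 93/C + 186*C (t(C) = (54 + 132)*(C + 1/(C + C)) = 186*(C + 1/(2*C)) = 93/C + 186*C)
1/(-23385 + t(-239)) = 1/(-23385 + (93/(-239) + 186*(-239))) = 1/(-23385 + (93*(-1/239) - 44454)) = 1/(-23385 + (-93/239 - 44454)) = 1/(-23385 - 10624599/239) = 1/(-16213614/239) = -239/16213614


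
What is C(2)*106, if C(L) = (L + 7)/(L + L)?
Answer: 477/2 ≈ 238.50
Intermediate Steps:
C(L) = (7 + L)/(2*L) (C(L) = (7 + L)/((2*L)) = (7 + L)*(1/(2*L)) = (7 + L)/(2*L))
C(2)*106 = ((½)*(7 + 2)/2)*106 = ((½)*(½)*9)*106 = (9/4)*106 = 477/2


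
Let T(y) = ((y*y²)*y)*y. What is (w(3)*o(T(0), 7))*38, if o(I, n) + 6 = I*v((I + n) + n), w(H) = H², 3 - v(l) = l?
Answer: -2052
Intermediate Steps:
v(l) = 3 - l
T(y) = y⁵ (T(y) = (y³*y)*y = y⁴*y = y⁵)
o(I, n) = -6 + I*(3 - I - 2*n) (o(I, n) = -6 + I*(3 - ((I + n) + n)) = -6 + I*(3 - (I + 2*n)) = -6 + I*(3 + (-I - 2*n)) = -6 + I*(3 - I - 2*n))
(w(3)*o(T(0), 7))*38 = (3²*(-6 - 1*0⁵*(-3 + 0⁵ + 2*7)))*38 = (9*(-6 - 1*0*(-3 + 0 + 14)))*38 = (9*(-6 - 1*0*11))*38 = (9*(-6 + 0))*38 = (9*(-6))*38 = -54*38 = -2052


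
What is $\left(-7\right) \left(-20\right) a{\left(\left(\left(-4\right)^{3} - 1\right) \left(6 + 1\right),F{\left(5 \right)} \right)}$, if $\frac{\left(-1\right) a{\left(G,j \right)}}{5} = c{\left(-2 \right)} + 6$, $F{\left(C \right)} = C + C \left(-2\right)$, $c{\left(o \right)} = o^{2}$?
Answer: $-7000$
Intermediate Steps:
$F{\left(C \right)} = - C$ ($F{\left(C \right)} = C - 2 C = - C$)
$a{\left(G,j \right)} = -50$ ($a{\left(G,j \right)} = - 5 \left(\left(-2\right)^{2} + 6\right) = - 5 \left(4 + 6\right) = \left(-5\right) 10 = -50$)
$\left(-7\right) \left(-20\right) a{\left(\left(\left(-4\right)^{3} - 1\right) \left(6 + 1\right),F{\left(5 \right)} \right)} = \left(-7\right) \left(-20\right) \left(-50\right) = 140 \left(-50\right) = -7000$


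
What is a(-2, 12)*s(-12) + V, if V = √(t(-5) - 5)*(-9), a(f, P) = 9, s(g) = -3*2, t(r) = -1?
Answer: -54 - 9*I*√6 ≈ -54.0 - 22.045*I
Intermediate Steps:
s(g) = -6
V = -9*I*√6 (V = √(-1 - 5)*(-9) = √(-6)*(-9) = (I*√6)*(-9) = -9*I*√6 ≈ -22.045*I)
a(-2, 12)*s(-12) + V = 9*(-6) - 9*I*√6 = -54 - 9*I*√6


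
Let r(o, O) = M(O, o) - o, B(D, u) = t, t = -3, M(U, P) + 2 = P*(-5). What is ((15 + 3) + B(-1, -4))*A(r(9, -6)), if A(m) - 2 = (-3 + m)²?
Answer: 52245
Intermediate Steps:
M(U, P) = -2 - 5*P (M(U, P) = -2 + P*(-5) = -2 - 5*P)
B(D, u) = -3
r(o, O) = -2 - 6*o (r(o, O) = (-2 - 5*o) - o = -2 - 6*o)
A(m) = 2 + (-3 + m)²
((15 + 3) + B(-1, -4))*A(r(9, -6)) = ((15 + 3) - 3)*(2 + (-3 + (-2 - 6*9))²) = (18 - 3)*(2 + (-3 + (-2 - 54))²) = 15*(2 + (-3 - 56)²) = 15*(2 + (-59)²) = 15*(2 + 3481) = 15*3483 = 52245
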